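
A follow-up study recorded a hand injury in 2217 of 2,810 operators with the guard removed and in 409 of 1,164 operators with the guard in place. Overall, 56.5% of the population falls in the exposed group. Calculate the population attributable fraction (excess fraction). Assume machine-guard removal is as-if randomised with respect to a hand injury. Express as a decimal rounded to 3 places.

p₁ = P(outcome | exposed) = 2217/2810 = 0.78897
p₀ = P(outcome | unexposed) = 409/1164 = 0.35137
Overall risk P(Y=1) = π·p₁ + (1−π)·p₀ = 0.565×0.78897 + 0.435×0.35137 = 0.59861.
Under exogeneity, PAF = [P(Y=1) − p₀] / P(Y=1).
PAF = (0.59861 − 0.35137) / 0.59861 ≈ 0.4130

PAF ≈ 0.413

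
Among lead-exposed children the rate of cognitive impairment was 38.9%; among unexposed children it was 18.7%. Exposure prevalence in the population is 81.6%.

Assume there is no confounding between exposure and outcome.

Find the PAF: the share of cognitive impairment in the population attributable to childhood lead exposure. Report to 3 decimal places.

p₁ = 0.389, p₀ = 0.187.
Overall risk P(Y=1) = π·p₁ + (1−π)·p₀ = 0.816×0.389 + 0.184×0.187 = 0.35183.
Under exogeneity, PAF = [P(Y=1) − p₀] / P(Y=1).
PAF = (0.35183 − 0.187) / 0.35183 ≈ 0.4685

PAF ≈ 0.468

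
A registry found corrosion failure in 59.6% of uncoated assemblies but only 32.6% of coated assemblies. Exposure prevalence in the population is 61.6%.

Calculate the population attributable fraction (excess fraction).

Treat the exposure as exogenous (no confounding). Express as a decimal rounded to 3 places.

p₁ = 0.596, p₀ = 0.326.
Overall risk P(Y=1) = π·p₁ + (1−π)·p₀ = 0.616×0.596 + 0.384×0.326 = 0.49232.
Under exogeneity, PAF = [P(Y=1) − p₀] / P(Y=1).
PAF = (0.49232 − 0.326) / 0.49232 ≈ 0.3378

PAF ≈ 0.338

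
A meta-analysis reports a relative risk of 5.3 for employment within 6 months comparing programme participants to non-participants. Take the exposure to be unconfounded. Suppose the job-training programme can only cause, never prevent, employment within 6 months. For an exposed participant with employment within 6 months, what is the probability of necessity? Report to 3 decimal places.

Under exogeneity and monotonicity, PN = (RR − 1) / RR = 1 − 1/RR.
PN = (5.3 − 1) / 5.3 = 4.3 / 5.3 ≈ 0.8113

PN ≈ 0.811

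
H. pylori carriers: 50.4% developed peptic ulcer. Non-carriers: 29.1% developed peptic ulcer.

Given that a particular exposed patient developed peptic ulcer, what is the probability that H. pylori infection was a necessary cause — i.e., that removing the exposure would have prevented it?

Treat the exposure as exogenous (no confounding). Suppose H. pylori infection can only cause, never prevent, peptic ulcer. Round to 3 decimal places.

p₁ = 0.504, p₀ = 0.291.
Under exogeneity and monotonicity, PN = (p₁ − p₀) / p₁.
PN = (0.504 − 0.291) / 0.504 = 0.213 / 0.504 ≈ 0.4226

PN ≈ 0.423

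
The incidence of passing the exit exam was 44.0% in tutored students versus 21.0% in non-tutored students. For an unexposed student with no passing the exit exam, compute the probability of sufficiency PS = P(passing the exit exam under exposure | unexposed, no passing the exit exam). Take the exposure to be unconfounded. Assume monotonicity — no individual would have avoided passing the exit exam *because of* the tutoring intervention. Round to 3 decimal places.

PS ≈ 0.291

p₁ = 0.44, p₀ = 0.21.
Under exogeneity and monotonicity, PS = (p₁ − p₀) / (1 − p₀).
PS = (0.44 − 0.21) / (1 − 0.21) = 0.23 / 0.79 ≈ 0.2911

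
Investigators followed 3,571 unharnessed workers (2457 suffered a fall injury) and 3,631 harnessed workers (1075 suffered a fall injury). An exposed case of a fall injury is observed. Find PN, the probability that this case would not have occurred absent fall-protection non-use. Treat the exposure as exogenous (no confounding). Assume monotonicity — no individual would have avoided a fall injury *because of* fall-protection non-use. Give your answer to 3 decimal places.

PN ≈ 0.570

p₁ = P(outcome | exposed) = 2457/3571 = 0.68804
p₀ = P(outcome | unexposed) = 1075/3631 = 0.29606
Under exogeneity and monotonicity, PN = (p₁ − p₀) / p₁.
PN = (0.68804 − 0.29606) / 0.68804 = 0.39198 / 0.68804 ≈ 0.5697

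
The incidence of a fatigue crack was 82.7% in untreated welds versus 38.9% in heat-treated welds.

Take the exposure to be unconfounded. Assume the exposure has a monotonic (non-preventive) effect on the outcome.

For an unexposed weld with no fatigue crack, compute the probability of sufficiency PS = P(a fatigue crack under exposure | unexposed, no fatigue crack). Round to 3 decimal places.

PS ≈ 0.717

p₁ = 0.827, p₀ = 0.389.
Under exogeneity and monotonicity, PS = (p₁ − p₀) / (1 − p₀).
PS = (0.827 − 0.389) / (1 − 0.389) = 0.438 / 0.611 ≈ 0.7169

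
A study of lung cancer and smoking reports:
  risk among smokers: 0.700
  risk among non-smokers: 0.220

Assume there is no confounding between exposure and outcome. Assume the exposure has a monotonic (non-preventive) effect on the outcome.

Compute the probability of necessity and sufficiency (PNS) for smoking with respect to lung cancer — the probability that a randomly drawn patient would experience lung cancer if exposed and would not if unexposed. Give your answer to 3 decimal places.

PNS ≈ 0.480

Let p₁ = 0.7, p₀ = 0.22.
Under exogeneity and monotonicity, PNS = p₁ − p₀.
PNS = 0.7 − 0.22 = 0.48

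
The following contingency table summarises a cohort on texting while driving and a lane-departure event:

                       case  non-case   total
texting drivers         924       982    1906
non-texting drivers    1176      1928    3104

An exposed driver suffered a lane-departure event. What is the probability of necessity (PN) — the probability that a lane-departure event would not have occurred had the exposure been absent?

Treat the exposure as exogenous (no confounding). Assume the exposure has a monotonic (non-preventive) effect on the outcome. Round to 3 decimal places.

p₁ = P(outcome | exposed) = 924/1906 = 0.48478
p₀ = P(outcome | unexposed) = 1176/3104 = 0.37887
Under exogeneity and monotonicity, PN = (p₁ − p₀)/p₁.
PN = (0.48478 − 0.37887) / 0.48478 ≈ 0.2185

PN ≈ 0.218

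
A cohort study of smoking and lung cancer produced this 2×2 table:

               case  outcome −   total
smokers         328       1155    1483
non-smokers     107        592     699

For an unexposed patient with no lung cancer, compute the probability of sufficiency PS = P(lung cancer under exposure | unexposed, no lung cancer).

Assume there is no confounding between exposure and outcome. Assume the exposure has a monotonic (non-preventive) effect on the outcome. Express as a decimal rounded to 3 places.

PS ≈ 0.080

p₁ = P(outcome | exposed) = 328/1483 = 0.22117
p₀ = P(outcome | unexposed) = 107/699 = 0.15308
Under exogeneity and monotonicity, PS = (p₁ − p₀)/(1 − p₀).
PS = (0.22117 − 0.15308) / 0.84692 ≈ 0.0804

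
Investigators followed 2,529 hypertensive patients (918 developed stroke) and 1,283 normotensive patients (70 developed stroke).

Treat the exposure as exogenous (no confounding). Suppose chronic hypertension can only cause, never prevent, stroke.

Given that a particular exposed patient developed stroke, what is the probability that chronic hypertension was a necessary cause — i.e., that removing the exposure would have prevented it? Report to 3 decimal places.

PN ≈ 0.850

p₁ = P(outcome | exposed) = 918/2529 = 0.36299
p₀ = P(outcome | unexposed) = 70/1283 = 0.05456
Under exogeneity and monotonicity, PN = (p₁ − p₀) / p₁.
PN = (0.36299 − 0.05456) / 0.36299 = 0.30843 / 0.36299 ≈ 0.8497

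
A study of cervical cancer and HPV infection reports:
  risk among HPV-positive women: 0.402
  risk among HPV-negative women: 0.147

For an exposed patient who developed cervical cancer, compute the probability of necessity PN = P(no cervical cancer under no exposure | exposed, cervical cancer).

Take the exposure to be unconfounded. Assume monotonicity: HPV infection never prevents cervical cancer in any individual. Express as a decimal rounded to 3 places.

PN ≈ 0.634

Let p₁ = 0.402, p₀ = 0.147.
Under exogeneity and monotonicity, PN = (p₁ − p₀) / p₁.
PN = (0.402 − 0.147) / 0.402 = 0.255 / 0.402 ≈ 0.6343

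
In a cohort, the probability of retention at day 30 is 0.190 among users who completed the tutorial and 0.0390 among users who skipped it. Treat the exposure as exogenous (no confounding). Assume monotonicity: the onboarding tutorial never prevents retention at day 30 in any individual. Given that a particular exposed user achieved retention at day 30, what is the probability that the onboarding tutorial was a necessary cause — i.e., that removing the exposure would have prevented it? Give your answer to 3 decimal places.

PN ≈ 0.795

Let p₁ = 0.19, p₀ = 0.039.
Under exogeneity and monotonicity, PN = (p₁ − p₀) / p₁.
PN = (0.19 − 0.039) / 0.19 = 0.151 / 0.19 ≈ 0.7947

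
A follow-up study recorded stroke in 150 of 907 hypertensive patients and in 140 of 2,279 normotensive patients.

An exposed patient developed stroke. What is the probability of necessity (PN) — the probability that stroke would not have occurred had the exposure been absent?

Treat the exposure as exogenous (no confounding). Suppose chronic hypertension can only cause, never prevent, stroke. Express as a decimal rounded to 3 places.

PN ≈ 0.629

p₁ = P(outcome | exposed) = 150/907 = 0.16538
p₀ = P(outcome | unexposed) = 140/2279 = 0.06143
Under exogeneity and monotonicity, PN = (p₁ − p₀) / p₁.
PN = (0.16538 − 0.06143) / 0.16538 = 0.10395 / 0.16538 ≈ 0.6286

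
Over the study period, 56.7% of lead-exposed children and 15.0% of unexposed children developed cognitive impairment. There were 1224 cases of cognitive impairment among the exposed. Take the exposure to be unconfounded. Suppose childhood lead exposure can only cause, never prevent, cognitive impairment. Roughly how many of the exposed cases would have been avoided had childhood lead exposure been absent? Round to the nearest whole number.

about 900 cases

p₁ = 0.567, p₀ = 0.15.
PN = (p₁ − p₀)/p₁ = (0.567 − 0.15) / 0.567 ≈ 0.73545.
Attributable cases ≈ PN × (exposed cases) = 0.73545 × 1224 ≈ 900.19.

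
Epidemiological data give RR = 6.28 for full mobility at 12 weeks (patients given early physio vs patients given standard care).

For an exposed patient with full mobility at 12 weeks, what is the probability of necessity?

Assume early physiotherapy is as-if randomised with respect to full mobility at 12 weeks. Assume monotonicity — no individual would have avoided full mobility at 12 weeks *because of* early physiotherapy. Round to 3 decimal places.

Under exogeneity and monotonicity, PN = (RR − 1) / RR = 1 − 1/RR.
PN = (6.28 − 1) / 6.28 = 5.28 / 6.28 ≈ 0.8408

PN ≈ 0.841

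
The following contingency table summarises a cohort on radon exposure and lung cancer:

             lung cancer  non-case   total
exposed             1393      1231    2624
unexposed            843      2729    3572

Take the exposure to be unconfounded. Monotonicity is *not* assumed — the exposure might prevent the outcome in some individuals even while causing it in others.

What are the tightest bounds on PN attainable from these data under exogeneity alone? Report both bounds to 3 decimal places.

0.555 ≤ PN ≤ 1.000

p₁ = P(outcome | exposed) = 1393/2624 = 0.53087
p₀ = P(outcome | unexposed) = 843/3572 = 0.236
Under exogeneity alone the bounds on PN are max{0,(p₁−p₀)/p₁} ≤ PN ≤ min{1,(1−p₀)/p₁}.
  lower = (p₁ − p₀)/p₁ = 0.29487 / 0.53087 ≈ 0.5554
  upper = min{1, (1 − p₀)/p₁} = 0.764 / 0.53087 ≈ 1.4391 → capped at 1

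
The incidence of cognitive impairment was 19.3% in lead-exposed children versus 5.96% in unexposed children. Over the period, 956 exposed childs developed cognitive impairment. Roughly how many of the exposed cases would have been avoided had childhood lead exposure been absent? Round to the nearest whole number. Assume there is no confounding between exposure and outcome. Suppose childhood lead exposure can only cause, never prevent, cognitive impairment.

about 661 cases

p₁ = 0.193, p₀ = 0.0596.
PN = (p₁ − p₀)/p₁ = (0.193 − 0.0596) / 0.193 ≈ 0.69119.
Attributable cases ≈ PN × (exposed cases) = 0.69119 × 956 ≈ 660.78.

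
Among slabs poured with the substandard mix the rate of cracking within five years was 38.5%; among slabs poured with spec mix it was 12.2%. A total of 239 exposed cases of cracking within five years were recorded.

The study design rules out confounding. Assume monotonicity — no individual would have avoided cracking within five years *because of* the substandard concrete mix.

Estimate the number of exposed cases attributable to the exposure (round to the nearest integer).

p₁ = 0.385, p₀ = 0.122.
PN = (p₁ − p₀)/p₁ = (0.385 − 0.122) / 0.385 ≈ 0.68312.
Attributable cases ≈ PN × (exposed cases) = 0.68312 × 239 ≈ 163.26.

about 163 cases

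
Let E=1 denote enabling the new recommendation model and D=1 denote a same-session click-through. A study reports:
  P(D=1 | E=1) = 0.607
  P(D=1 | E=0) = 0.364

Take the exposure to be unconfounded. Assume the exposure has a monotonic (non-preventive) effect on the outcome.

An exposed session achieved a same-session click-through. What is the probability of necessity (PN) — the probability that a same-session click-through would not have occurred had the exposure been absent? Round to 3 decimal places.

PN ≈ 0.400

Let p₁ = 0.607, p₀ = 0.364.
Under exogeneity and monotonicity, PN = (p₁ − p₀) / p₁.
PN = (0.607 − 0.364) / 0.607 = 0.243 / 0.607 ≈ 0.4003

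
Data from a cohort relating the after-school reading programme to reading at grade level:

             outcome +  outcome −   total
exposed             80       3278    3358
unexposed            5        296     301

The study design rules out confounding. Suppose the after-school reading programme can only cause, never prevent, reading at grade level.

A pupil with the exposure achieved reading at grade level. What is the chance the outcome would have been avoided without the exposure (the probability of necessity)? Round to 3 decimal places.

PN ≈ 0.303

p₁ = P(outcome | exposed) = 80/3358 = 0.023824
p₀ = P(outcome | unexposed) = 5/301 = 0.016611
Under exogeneity and monotonicity, PN = (p₁ − p₀)/p₁.
PN = (0.023824 − 0.016611) / 0.023824 ≈ 0.3027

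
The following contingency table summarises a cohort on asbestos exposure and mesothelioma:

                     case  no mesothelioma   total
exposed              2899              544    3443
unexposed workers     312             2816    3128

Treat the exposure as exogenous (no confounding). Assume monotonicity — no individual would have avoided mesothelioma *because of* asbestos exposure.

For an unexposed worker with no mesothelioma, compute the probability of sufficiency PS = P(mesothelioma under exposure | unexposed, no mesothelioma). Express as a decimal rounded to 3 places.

PS ≈ 0.824

p₁ = P(outcome | exposed) = 2899/3443 = 0.842
p₀ = P(outcome | unexposed) = 312/3128 = 0.099744
Under exogeneity and monotonicity, PS = (p₁ − p₀) / (1 − p₀).
PS = (0.842 − 0.099744) / (1 − 0.099744) = 0.74225 / 0.90026 ≈ 0.8245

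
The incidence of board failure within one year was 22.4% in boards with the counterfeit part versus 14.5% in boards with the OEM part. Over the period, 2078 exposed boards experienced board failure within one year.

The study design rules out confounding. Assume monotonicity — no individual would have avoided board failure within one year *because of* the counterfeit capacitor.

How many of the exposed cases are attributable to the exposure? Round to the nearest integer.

about 733 cases

p₁ = 0.224, p₀ = 0.145.
PN = (p₁ − p₀)/p₁ = (0.224 − 0.145) / 0.224 ≈ 0.35268.
Attributable cases ≈ PN × (exposed cases) = 0.35268 × 2078 ≈ 732.87.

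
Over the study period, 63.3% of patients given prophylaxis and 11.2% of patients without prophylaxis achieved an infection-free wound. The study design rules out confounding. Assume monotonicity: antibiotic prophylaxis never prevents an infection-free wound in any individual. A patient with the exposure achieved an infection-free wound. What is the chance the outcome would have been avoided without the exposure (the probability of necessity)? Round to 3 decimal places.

PN ≈ 0.823

p₁ = 0.633, p₀ = 0.112.
Under exogeneity and monotonicity, PN = (p₁ − p₀) / p₁.
PN = (0.633 − 0.112) / 0.633 = 0.521 / 0.633 ≈ 0.8231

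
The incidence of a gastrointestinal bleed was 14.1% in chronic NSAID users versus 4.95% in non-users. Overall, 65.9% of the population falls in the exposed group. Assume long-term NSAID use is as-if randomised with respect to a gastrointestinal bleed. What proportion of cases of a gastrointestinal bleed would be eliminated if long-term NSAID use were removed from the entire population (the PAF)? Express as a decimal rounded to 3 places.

PAF ≈ 0.549

p₁ = 0.141, p₀ = 0.0495.
Overall risk P(Y=1) = π·p₁ + (1−π)·p₀ = 0.659×0.141 + 0.341×0.0495 = 0.1098.
Under exogeneity, PAF = [P(Y=1) − p₀] / P(Y=1).
PAF = (0.1098 − 0.0495) / 0.1098 ≈ 0.5492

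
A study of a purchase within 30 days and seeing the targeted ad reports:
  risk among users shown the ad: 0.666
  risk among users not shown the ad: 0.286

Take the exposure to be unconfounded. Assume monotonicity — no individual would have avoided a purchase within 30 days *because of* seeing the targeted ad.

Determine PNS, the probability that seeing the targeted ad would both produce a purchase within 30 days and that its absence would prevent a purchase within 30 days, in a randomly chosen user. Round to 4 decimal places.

PNS ≈ 0.3800

Let p₁ = 0.666, p₀ = 0.286.
Under exogeneity and monotonicity, PNS = p₁ − p₀.
PNS = 0.666 − 0.286 = 0.38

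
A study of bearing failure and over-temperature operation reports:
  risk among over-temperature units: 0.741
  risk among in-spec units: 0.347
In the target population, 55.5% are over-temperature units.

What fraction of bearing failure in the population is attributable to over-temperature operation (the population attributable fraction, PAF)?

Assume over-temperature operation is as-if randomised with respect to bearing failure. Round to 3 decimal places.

PAF ≈ 0.387

Let p₁ = 0.741, p₀ = 0.347.
Overall risk P(Y=1) = π·p₁ + (1−π)·p₀ = 0.555×0.741 + 0.445×0.347 = 0.56567.
Under exogeneity, PAF = [P(Y=1) − p₀] / P(Y=1).
PAF = (0.56567 − 0.347) / 0.56567 ≈ 0.3866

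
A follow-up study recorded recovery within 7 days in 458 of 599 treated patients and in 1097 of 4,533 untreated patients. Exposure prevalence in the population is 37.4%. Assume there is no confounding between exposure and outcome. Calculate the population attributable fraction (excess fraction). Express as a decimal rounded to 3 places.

p₁ = P(outcome | exposed) = 458/599 = 0.76461
p₀ = P(outcome | unexposed) = 1097/4533 = 0.242
Overall risk P(Y=1) = π·p₁ + (1−π)·p₀ = 0.374×0.76461 + 0.626×0.242 = 0.43746.
Under exogeneity, PAF = [P(Y=1) − p₀] / P(Y=1).
PAF = (0.43746 − 0.242) / 0.43746 ≈ 0.4468

PAF ≈ 0.447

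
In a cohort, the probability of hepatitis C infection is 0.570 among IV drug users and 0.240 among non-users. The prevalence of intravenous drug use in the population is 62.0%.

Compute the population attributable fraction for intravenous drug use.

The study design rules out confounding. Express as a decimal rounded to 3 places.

Let p₁ = 0.57, p₀ = 0.24.
Overall risk P(Y=1) = π·p₁ + (1−π)·p₀ = 0.62×0.57 + 0.38×0.24 = 0.4446.
Under exogeneity, PAF = [P(Y=1) − p₀] / P(Y=1).
PAF = (0.4446 − 0.24) / 0.4446 ≈ 0.4602

PAF ≈ 0.460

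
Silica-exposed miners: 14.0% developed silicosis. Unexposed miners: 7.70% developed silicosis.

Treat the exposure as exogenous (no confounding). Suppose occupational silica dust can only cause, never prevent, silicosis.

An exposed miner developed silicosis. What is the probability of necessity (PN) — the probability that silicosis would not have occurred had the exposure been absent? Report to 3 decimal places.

PN ≈ 0.450

p₁ = 0.14, p₀ = 0.077.
Under exogeneity and monotonicity, PN = (p₁ − p₀) / p₁.
PN = (0.14 − 0.077) / 0.14 = 0.063 / 0.14 ≈ 0.4500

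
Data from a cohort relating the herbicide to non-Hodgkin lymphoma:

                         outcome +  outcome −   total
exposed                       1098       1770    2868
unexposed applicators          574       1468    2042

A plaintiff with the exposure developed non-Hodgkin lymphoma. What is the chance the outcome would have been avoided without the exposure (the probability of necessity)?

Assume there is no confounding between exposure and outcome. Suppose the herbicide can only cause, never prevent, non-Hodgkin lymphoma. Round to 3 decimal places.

PN ≈ 0.266

p₁ = P(outcome | exposed) = 1098/2868 = 0.38285
p₀ = P(outcome | unexposed) = 574/2042 = 0.2811
Under exogeneity and monotonicity, PN = (p₁ − p₀) / p₁.
PN = (0.38285 − 0.2811) / 0.38285 = 0.10175 / 0.38285 ≈ 0.2658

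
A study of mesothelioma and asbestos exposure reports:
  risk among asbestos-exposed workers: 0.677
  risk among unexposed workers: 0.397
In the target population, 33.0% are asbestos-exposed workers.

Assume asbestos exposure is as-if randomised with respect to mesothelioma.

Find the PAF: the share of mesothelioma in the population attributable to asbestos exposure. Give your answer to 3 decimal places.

Let p₁ = 0.677, p₀ = 0.397.
Overall risk P(Y=1) = π·p₁ + (1−π)·p₀ = 0.33×0.677 + 0.67×0.397 = 0.4894.
Under exogeneity, PAF = [P(Y=1) − p₀] / P(Y=1).
PAF = (0.4894 − 0.397) / 0.4894 ≈ 0.1888

PAF ≈ 0.189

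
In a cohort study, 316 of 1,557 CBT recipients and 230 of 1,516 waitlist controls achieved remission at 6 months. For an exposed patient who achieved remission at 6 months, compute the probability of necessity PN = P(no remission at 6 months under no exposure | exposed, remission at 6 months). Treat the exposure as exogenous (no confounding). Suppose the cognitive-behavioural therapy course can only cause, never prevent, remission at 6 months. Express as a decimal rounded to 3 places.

p₁ = P(outcome | exposed) = 316/1557 = 0.20295
p₀ = P(outcome | unexposed) = 230/1516 = 0.15172
Under exogeneity and monotonicity, PN = (p₁ − p₀) / p₁.
PN = (0.20295 − 0.15172) / 0.20295 = 0.051239 / 0.20295 ≈ 0.2525

PN ≈ 0.252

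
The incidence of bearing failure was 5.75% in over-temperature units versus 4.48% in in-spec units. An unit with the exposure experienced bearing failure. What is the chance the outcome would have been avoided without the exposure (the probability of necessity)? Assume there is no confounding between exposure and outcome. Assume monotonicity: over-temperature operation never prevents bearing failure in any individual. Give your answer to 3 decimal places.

p₁ = 0.0575, p₀ = 0.0448.
Under exogeneity and monotonicity, PN = (p₁ − p₀) / p₁.
PN = (0.0575 − 0.0448) / 0.0575 = 0.0127 / 0.0575 ≈ 0.2209

PN ≈ 0.221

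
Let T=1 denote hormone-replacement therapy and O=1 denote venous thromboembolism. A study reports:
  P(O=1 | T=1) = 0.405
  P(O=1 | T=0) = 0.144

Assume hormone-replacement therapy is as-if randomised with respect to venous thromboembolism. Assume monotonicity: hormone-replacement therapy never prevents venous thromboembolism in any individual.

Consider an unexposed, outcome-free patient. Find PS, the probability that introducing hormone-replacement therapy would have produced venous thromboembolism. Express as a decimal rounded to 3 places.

PS ≈ 0.305

Let p₁ = 0.405, p₀ = 0.144.
Under exogeneity and monotonicity, PS = (p₁ − p₀) / (1 − p₀).
PS = (0.405 − 0.144) / (1 − 0.144) = 0.261 / 0.856 ≈ 0.3049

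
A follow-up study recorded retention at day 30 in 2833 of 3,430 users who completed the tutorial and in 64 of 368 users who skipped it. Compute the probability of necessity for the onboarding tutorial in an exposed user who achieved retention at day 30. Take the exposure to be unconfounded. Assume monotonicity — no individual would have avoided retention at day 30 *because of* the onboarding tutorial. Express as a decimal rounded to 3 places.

p₁ = P(outcome | exposed) = 2833/3430 = 0.82595
p₀ = P(outcome | unexposed) = 64/368 = 0.17391
Under exogeneity and monotonicity, PN = (p₁ − p₀) / p₁.
PN = (0.82595 − 0.17391) / 0.82595 = 0.65203 / 0.82595 ≈ 0.7894

PN ≈ 0.789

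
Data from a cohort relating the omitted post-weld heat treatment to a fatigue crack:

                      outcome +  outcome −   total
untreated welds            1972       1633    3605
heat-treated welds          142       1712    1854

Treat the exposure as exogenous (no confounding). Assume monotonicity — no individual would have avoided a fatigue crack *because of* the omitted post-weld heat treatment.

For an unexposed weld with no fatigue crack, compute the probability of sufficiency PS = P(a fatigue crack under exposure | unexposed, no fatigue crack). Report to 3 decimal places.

p₁ = P(outcome | exposed) = 1972/3605 = 0.54702
p₀ = P(outcome | unexposed) = 142/1854 = 0.076591
Under exogeneity and monotonicity, PS = (p₁ − p₀) / (1 − p₀).
PS = (0.54702 − 0.076591) / (1 − 0.076591) = 0.47043 / 0.92341 ≈ 0.5094

PS ≈ 0.509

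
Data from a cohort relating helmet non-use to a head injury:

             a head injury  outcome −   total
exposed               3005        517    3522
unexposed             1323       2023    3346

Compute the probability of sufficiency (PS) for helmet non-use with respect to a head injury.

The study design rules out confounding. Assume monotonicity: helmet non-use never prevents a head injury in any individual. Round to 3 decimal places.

PS ≈ 0.757

p₁ = P(outcome | exposed) = 3005/3522 = 0.85321
p₀ = P(outcome | unexposed) = 1323/3346 = 0.3954
Under exogeneity and monotonicity, PS = (p₁ − p₀) / (1 − p₀).
PS = (0.85321 − 0.3954) / (1 − 0.3954) = 0.45781 / 0.6046 ≈ 0.7572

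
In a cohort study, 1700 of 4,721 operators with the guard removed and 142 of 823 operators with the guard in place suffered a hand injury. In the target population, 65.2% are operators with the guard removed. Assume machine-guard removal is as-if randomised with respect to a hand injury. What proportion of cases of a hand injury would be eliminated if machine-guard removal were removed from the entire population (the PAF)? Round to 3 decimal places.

PAF ≈ 0.415

p₁ = P(outcome | exposed) = 1700/4721 = 0.36009
p₀ = P(outcome | unexposed) = 142/823 = 0.17254
Overall risk P(Y=1) = π·p₁ + (1−π)·p₀ = 0.652×0.36009 + 0.348×0.17254 = 0.29482.
Under exogeneity, PAF = [P(Y=1) − p₀] / P(Y=1).
PAF = (0.29482 − 0.17254) / 0.29482 ≈ 0.4148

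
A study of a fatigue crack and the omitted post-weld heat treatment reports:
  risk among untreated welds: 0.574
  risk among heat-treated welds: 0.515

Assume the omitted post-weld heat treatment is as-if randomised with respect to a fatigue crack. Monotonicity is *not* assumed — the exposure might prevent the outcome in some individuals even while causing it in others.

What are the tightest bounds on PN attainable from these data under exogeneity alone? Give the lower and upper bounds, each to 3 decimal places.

0.103 ≤ PN ≤ 0.845

Let p₁ = 0.574, p₀ = 0.515.
Under exogeneity alone the bounds on PN are max{0,(p₁−p₀)/p₁} ≤ PN ≤ min{1,(1−p₀)/p₁}.
  lower = (p₁ − p₀)/p₁ = 0.059 / 0.574 ≈ 0.1028
  upper = min{1, (1 − p₀)/p₁} = 0.485 / 0.574 ≈ 0.8449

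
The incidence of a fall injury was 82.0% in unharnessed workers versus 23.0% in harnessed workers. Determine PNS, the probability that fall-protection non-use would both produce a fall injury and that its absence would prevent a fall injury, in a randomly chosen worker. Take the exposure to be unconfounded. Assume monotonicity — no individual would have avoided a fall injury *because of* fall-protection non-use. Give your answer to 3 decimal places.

PNS ≈ 0.590

p₁ = 0.82, p₀ = 0.23.
Under exogeneity and monotonicity, PNS = p₁ − p₀.
PNS = 0.82 − 0.23 = 0.59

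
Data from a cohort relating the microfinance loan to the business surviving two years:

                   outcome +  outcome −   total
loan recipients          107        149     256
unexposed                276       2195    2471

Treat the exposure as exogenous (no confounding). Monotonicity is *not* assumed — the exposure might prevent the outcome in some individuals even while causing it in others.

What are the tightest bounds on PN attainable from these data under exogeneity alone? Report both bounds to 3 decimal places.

p₁ = P(outcome | exposed) = 107/256 = 0.41797
p₀ = P(outcome | unexposed) = 276/2471 = 0.1117
Under exogeneity alone the bounds on PN are max{0,(p₁−p₀)/p₁} ≤ PN ≤ min{1,(1−p₀)/p₁}.
  lower = (p₁ − p₀)/p₁ = 0.30627 / 0.41797 ≈ 0.7328
  upper = min{1, (1 − p₀)/p₁} = 0.8883 / 0.41797 ≈ 2.1253 → capped at 1

0.733 ≤ PN ≤ 1.000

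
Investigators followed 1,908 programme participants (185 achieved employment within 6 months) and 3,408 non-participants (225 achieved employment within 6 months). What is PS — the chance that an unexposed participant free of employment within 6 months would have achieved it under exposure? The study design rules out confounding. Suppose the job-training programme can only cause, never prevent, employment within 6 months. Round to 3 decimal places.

p₁ = P(outcome | exposed) = 185/1908 = 0.09696
p₀ = P(outcome | unexposed) = 225/3408 = 0.066021
Under exogeneity and monotonicity, PS = (p₁ − p₀) / (1 − p₀).
PS = (0.09696 − 0.066021) / (1 − 0.066021) = 0.030939 / 0.93398 ≈ 0.0331

PS ≈ 0.033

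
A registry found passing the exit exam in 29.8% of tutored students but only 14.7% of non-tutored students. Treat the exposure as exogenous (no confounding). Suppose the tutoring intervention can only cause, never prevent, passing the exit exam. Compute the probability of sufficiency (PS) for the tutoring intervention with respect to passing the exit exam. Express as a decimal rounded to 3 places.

p₁ = 0.298, p₀ = 0.147.
Under exogeneity and monotonicity, PS = (p₁ − p₀) / (1 − p₀).
PS = (0.298 − 0.147) / (1 − 0.147) = 0.151 / 0.853 ≈ 0.1770

PS ≈ 0.177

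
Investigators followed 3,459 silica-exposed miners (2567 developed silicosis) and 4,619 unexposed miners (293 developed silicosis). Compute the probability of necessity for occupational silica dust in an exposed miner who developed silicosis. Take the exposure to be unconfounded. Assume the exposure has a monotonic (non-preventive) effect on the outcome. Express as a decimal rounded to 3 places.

PN ≈ 0.915

p₁ = P(outcome | exposed) = 2567/3459 = 0.74212
p₀ = P(outcome | unexposed) = 293/4619 = 0.063434
Under exogeneity and monotonicity, PN = (p₁ − p₀) / p₁.
PN = (0.74212 − 0.063434) / 0.74212 = 0.67869 / 0.74212 ≈ 0.9145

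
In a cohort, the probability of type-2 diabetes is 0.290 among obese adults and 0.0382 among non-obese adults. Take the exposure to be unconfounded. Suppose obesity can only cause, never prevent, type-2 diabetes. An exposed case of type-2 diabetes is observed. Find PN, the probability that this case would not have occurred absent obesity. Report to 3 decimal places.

PN ≈ 0.868

Let p₁ = 0.29, p₀ = 0.0382.
Under exogeneity and monotonicity, PN = (p₁ − p₀) / p₁.
PN = (0.29 − 0.0382) / 0.29 = 0.2518 / 0.29 ≈ 0.8683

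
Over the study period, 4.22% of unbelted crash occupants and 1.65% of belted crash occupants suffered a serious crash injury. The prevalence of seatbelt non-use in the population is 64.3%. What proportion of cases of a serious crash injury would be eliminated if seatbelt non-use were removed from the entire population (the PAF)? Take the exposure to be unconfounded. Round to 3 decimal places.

PAF ≈ 0.500

p₁ = 0.0422, p₀ = 0.0165.
Overall risk P(Y=1) = π·p₁ + (1−π)·p₀ = 0.643×0.0422 + 0.357×0.0165 = 0.033025.
Under exogeneity, PAF = [P(Y=1) − p₀] / P(Y=1).
PAF = (0.033025 − 0.0165) / 0.033025 ≈ 0.5004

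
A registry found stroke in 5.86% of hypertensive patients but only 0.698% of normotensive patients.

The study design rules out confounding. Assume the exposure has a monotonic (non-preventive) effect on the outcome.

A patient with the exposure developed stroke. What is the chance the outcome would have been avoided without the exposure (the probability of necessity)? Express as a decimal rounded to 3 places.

PN ≈ 0.881

p₁ = 0.0586, p₀ = 0.00698.
Under exogeneity and monotonicity, PN = (p₁ − p₀) / p₁.
PN = (0.0586 − 0.00698) / 0.0586 = 0.05162 / 0.0586 ≈ 0.8809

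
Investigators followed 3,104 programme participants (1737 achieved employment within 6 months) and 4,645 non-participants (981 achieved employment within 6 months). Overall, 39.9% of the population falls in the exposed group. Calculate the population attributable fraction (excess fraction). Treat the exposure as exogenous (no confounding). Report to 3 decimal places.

p₁ = P(outcome | exposed) = 1737/3104 = 0.5596
p₀ = P(outcome | unexposed) = 981/4645 = 0.21119
Overall risk P(Y=1) = π·p₁ + (1−π)·p₀ = 0.399×0.5596 + 0.601×0.21119 = 0.35021.
Under exogeneity, PAF = [P(Y=1) − p₀] / P(Y=1).
PAF = (0.35021 − 0.21119) / 0.35021 ≈ 0.3969

PAF ≈ 0.397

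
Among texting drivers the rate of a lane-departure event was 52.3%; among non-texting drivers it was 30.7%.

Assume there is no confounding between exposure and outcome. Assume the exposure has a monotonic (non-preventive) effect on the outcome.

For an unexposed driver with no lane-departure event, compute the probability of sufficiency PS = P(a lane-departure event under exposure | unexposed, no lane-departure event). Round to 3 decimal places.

PS ≈ 0.312

p₁ = 0.523, p₀ = 0.307.
Under exogeneity and monotonicity, PS = (p₁ − p₀) / (1 − p₀).
PS = (0.523 − 0.307) / (1 − 0.307) = 0.216 / 0.693 ≈ 0.3117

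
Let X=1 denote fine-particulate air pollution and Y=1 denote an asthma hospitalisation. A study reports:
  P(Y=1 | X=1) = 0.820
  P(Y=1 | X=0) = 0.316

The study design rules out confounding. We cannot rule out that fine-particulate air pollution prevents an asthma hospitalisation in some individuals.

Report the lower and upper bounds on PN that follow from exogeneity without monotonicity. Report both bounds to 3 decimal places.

Let p₁ = 0.82, p₀ = 0.316.
Under exogeneity alone the bounds on PN are max{0,(p₁−p₀)/p₁} ≤ PN ≤ min{1,(1−p₀)/p₁}.
  lower = (p₁ − p₀)/p₁ = 0.504 / 0.82 ≈ 0.6146
  upper = min{1, (1 − p₀)/p₁} = 0.684 / 0.82 ≈ 0.8341

0.615 ≤ PN ≤ 0.834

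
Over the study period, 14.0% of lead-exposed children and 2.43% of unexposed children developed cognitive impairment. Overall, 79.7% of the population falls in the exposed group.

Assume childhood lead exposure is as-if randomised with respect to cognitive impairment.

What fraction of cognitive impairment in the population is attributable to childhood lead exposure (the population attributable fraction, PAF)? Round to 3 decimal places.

p₁ = 0.14, p₀ = 0.0243.
Overall risk P(Y=1) = π·p₁ + (1−π)·p₀ = 0.797×0.14 + 0.203×0.0243 = 0.11651.
Under exogeneity, PAF = [P(Y=1) − p₀] / P(Y=1).
PAF = (0.11651 − 0.0243) / 0.11651 ≈ 0.7914

PAF ≈ 0.791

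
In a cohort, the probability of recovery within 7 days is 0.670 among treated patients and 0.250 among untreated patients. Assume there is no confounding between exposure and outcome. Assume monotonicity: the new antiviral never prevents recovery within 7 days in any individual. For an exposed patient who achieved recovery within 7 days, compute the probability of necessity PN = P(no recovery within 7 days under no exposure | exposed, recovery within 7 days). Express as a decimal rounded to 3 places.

Let p₁ = 0.67, p₀ = 0.25.
Under exogeneity and monotonicity, PN = (p₁ − p₀) / p₁.
PN = (0.67 − 0.25) / 0.67 = 0.42 / 0.67 ≈ 0.6269

PN ≈ 0.627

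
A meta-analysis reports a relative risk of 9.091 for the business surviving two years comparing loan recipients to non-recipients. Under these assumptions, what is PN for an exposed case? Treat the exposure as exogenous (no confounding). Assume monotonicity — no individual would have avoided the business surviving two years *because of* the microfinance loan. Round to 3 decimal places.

PN ≈ 0.890

Under exogeneity and monotonicity, PN = (RR − 1) / RR = 1 − 1/RR.
PN = (9.091 − 1) / 9.091 = 8.091 / 9.091 ≈ 0.8900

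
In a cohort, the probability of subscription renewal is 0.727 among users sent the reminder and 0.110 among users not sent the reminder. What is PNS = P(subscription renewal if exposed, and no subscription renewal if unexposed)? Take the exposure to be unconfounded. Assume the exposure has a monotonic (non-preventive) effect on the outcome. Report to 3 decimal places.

PNS ≈ 0.617

Let p₁ = 0.727, p₀ = 0.11.
Under exogeneity and monotonicity, PNS = p₁ − p₀.
PNS = 0.727 − 0.11 = 0.617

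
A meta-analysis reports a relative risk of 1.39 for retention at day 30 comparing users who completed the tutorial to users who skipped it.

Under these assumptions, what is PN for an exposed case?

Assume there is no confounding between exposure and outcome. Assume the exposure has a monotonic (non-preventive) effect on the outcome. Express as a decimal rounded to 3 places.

Under exogeneity and monotonicity, PN = (RR − 1) / RR = 1 − 1/RR.
PN = (1.39 − 1) / 1.39 = 0.39 / 1.39 ≈ 0.2806

PN ≈ 0.281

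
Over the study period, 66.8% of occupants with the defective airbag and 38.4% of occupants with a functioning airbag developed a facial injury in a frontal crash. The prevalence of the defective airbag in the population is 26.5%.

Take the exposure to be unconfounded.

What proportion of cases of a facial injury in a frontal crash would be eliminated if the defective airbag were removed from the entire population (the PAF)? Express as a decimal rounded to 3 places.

PAF ≈ 0.164

p₁ = 0.668, p₀ = 0.384.
Overall risk P(Y=1) = π·p₁ + (1−π)·p₀ = 0.265×0.668 + 0.735×0.384 = 0.45926.
Under exogeneity, PAF = [P(Y=1) − p₀] / P(Y=1).
PAF = (0.45926 − 0.384) / 0.45926 ≈ 0.1639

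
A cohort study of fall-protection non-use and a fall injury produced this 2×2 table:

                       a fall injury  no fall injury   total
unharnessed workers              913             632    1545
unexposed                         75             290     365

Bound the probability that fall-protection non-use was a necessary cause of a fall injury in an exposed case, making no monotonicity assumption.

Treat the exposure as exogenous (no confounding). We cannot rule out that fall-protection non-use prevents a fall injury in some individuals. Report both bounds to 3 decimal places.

p₁ = P(outcome | exposed) = 913/1545 = 0.59094
p₀ = P(outcome | unexposed) = 75/365 = 0.20548
Under exogeneity alone the bounds on PN are max{0,(p₁−p₀)/p₁} ≤ PN ≤ min{1,(1−p₀)/p₁}.
  lower = (p₁ − p₀)/p₁ = 0.38546 / 0.59094 ≈ 0.6523
  upper = min{1, (1 − p₀)/p₁} = 0.79452 / 0.59094 ≈ 1.3445 → capped at 1

0.652 ≤ PN ≤ 1.000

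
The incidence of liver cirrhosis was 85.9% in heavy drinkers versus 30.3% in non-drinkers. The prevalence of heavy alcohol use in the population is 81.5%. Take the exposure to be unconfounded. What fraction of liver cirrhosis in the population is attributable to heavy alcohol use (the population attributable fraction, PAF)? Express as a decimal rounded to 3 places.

PAF ≈ 0.599

p₁ = 0.859, p₀ = 0.303.
Overall risk P(Y=1) = π·p₁ + (1−π)·p₀ = 0.815×0.859 + 0.185×0.303 = 0.75614.
Under exogeneity, PAF = [P(Y=1) − p₀] / P(Y=1).
PAF = (0.75614 − 0.303) / 0.75614 ≈ 0.5993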